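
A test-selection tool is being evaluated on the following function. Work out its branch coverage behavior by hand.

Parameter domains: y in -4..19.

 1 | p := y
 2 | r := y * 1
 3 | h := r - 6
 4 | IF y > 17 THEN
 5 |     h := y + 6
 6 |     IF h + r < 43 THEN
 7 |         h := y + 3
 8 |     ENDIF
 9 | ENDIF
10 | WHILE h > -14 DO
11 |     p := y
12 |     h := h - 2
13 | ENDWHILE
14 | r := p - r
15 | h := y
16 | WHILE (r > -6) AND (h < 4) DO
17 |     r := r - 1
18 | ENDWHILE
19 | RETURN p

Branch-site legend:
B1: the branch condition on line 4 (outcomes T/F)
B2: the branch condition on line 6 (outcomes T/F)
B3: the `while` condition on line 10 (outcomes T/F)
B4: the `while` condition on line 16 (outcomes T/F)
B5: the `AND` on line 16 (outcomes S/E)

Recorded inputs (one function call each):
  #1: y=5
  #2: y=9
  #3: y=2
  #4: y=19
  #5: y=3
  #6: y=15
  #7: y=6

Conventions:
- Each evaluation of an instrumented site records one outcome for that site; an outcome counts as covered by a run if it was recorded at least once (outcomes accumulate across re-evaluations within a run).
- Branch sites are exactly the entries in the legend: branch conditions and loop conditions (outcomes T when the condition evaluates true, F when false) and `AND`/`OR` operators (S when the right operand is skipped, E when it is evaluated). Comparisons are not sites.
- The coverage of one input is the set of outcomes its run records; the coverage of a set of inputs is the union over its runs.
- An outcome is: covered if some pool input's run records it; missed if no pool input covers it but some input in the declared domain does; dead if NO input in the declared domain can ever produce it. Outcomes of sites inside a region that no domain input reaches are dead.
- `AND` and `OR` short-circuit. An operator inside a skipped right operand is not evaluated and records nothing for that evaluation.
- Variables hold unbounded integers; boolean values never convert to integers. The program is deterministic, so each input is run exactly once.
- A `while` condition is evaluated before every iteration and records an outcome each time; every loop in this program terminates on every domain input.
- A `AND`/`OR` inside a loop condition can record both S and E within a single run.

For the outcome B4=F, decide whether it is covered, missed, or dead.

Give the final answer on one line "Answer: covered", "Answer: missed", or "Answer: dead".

B4=F is recorded by pool input(s) 1, 2, 3, 4, 5, 6, 7 -> covered

Answer: covered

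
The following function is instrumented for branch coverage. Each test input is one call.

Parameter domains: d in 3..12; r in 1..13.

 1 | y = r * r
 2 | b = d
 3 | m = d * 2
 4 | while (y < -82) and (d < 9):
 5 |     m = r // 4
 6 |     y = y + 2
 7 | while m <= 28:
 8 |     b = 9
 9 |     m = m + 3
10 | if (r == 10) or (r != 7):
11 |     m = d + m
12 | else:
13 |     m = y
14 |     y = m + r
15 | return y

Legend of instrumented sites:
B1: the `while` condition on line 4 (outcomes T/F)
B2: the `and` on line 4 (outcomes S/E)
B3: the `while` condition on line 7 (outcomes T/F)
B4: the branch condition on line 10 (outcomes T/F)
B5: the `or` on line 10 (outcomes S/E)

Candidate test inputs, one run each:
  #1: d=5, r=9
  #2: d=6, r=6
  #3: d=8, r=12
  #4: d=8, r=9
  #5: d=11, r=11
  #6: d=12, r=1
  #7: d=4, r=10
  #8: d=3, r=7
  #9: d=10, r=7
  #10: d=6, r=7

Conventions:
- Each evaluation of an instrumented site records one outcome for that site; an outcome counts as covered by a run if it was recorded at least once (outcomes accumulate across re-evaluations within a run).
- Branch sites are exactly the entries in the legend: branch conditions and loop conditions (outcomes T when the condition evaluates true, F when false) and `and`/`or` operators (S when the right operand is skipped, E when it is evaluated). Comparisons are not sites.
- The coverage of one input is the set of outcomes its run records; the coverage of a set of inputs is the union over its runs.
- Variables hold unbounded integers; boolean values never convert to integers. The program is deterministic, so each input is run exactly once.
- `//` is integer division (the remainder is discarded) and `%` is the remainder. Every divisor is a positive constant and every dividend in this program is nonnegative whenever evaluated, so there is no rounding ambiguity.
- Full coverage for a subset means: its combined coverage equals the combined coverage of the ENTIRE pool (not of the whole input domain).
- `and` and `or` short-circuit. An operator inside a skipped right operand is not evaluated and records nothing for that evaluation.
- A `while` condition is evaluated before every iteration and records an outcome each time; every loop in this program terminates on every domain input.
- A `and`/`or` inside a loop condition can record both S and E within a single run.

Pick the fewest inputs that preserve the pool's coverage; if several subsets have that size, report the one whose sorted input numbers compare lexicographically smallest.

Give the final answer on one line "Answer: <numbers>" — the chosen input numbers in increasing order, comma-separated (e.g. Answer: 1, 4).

run #1 (d=5, r=9) runs B2->S, B1->F, B3->T, B3->T, B3->T, B3->T, B3->T, B3->T, B3->T, B3->F, B5->E, B4->T; records B1=F, B2=S, B3=T, B3=F, B4=T, B5=E
run #2 (d=6, r=6) runs B2->S, B1->F, B3->T, B3->T, B3->T, B3->T, B3->T, B3->T, B3->F, B5->E, B4->T; records B1=F, B2=S, B3=T, B3=F, B4=T, B5=E
run #3 (d=8, r=12) runs B2->S, B1->F, B3->T, B3->T, B3->T, B3->T, B3->T, B3->F, B5->E, B4->T; records B1=F, B2=S, B3=T, B3=F, B4=T, B5=E
run #4 (d=8, r=9) runs B2->S, B1->F, B3->T, B3->T, B3->T, B3->T, B3->T, B3->F, B5->E, B4->T; records B1=F, B2=S, B3=T, B3=F, B4=T, B5=E
run #5 (d=11, r=11) runs B2->S, B1->F, B3->T, B3->T, B3->T, B3->F, B5->E, B4->T; records B1=F, B2=S, B3=T, B3=F, B4=T, B5=E
run #6 (d=12, r=1) runs B2->S, B1->F, B3->T, B3->T, B3->F, B5->E, B4->T; records B1=F, B2=S, B3=T, B3=F, B4=T, B5=E
run #7 (d=4, r=10) runs B2->S, B1->F, B3->T, B3->T, B3->T, B3->T, B3->T, B3->T, B3->T, B3->F, B5->S, B4->T; records B1=F, B2=S, B3=T, B3=F, B4=T, B5=S
run #8 (d=3, r=7) runs B2->S, B1->F, B3->T, B3->T, B3->T, B3->T, B3->T, B3->T, B3->T, B3->T, B3->F, B5->E, B4->F; records B1=F, B2=S, B3=T, B3=F, B4=F, B5=E
run #9 (d=10, r=7) runs B2->S, B1->F, B3->T, B3->T, B3->T, B3->F, B5->E, B4->F; records B1=F, B2=S, B3=T, B3=F, B4=F, B5=E
run #10 (d=6, r=7) runs B2->S, B1->F, B3->T, B3->T, B3->T, B3->T, B3->T, B3->T, B3->F, B5->E, B4->F; records B1=F, B2=S, B3=T, B3=F, B4=F, B5=E
pool-wide coverage (8 outcomes): B1=F, B2=S, B3=T, B3=F, B4=T, B4=F, B5=S, B5=E
size 1 is not enough: best union over all size-1 subsets is 6/8
size 2: inputs {7, 8} cover all 8 outcomes, and no lexicographically smaller subset of this size does

Answer: 7, 8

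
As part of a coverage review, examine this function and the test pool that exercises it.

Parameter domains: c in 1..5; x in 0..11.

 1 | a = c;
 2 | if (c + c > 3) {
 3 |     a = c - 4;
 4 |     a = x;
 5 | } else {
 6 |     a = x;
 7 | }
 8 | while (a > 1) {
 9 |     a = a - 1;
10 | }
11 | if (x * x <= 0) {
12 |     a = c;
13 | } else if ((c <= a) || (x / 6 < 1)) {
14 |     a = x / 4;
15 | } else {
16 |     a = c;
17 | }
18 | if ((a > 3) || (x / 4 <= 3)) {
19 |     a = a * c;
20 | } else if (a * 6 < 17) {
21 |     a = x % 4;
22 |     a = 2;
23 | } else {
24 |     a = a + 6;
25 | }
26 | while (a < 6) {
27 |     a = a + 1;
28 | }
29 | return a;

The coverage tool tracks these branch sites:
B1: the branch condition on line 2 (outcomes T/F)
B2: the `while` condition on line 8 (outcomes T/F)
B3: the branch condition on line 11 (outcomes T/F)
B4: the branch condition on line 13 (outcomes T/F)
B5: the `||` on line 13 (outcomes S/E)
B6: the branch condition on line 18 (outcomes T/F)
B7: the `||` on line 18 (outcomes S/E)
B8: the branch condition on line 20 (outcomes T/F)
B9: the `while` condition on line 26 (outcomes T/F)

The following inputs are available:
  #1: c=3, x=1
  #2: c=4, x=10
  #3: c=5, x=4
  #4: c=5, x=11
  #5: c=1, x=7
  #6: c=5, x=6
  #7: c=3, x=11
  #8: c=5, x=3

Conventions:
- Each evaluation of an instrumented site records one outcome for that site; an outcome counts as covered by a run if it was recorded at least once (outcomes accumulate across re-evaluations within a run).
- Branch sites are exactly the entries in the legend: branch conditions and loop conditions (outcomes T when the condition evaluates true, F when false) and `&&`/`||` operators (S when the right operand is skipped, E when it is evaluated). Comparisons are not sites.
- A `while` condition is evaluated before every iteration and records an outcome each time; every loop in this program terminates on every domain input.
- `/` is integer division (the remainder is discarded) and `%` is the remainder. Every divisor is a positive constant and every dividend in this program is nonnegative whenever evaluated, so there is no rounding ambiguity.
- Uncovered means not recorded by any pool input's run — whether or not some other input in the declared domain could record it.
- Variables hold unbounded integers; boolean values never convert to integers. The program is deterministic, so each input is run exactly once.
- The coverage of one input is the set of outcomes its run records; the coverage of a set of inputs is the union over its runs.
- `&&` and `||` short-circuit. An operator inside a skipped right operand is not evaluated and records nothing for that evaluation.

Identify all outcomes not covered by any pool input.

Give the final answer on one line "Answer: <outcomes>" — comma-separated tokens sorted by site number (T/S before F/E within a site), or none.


run #1 (c=3, x=1) runs B1->T, B2->F, B3->F, B5->E, B4->T, B7->E, B6->T, B9->T, B9->T, B9->T, B9->T, B9->T, B9->T, B9->F; records B1=T, B2=F, B3=F, B4=T, B5=E, B6=T, B7=E, B9=T, B9=F
run #2 (c=4, x=10) runs B1->T, B2->T, B2->T, B2->T, B2->T, B2->T, B2->T, B2->T, B2->T, B2->T, B2->F, B3->F, B5->E, B4->F, ...; records B1=T, B2=T, B2=F, B3=F, B4=F, B5=E, B6=T, B7=S, B9=F
run #3 (c=5, x=4) runs B1->T, B2->T, B2->T, B2->T, B2->F, B3->F, B5->E, B4->T, B7->E, B6->T, B9->T, B9->F; records B1=T, B2=T, B2=F, B3=F, B4=T, B5=E, B6=T, B7=E, B9=T, B9=F
run #4 (c=5, x=11) runs B1->T, B2->T, B2->T, B2->T, B2->T, B2->T, B2->T, B2->T, B2->T, B2->T, B2->T, B2->F, B3->F, B5->E, ...; records B1=T, B2=T, B2=F, B3=F, B4=F, B5=E, B6=T, B7=S, B9=F
run #5 (c=1, x=7) runs B1->F, B2->T, B2->T, B2->T, B2->T, B2->T, B2->T, B2->F, B3->F, B5->S, B4->T, B7->E, B6->T, B9->T, ...; records B1=F, B2=T, B2=F, B3=F, B4=T, B5=S, B6=T, B7=E, B9=T, B9=F
run #6 (c=5, x=6) runs B1->T, B2->T, B2->T, B2->T, B2->T, B2->T, B2->F, B3->F, B5->E, B4->F, B7->S, B6->T, B9->F; records B1=T, B2=T, B2=F, B3=F, B4=F, B5=E, B6=T, B7=S, B9=F
run #7 (c=3, x=11) runs B1->T, B2->T, B2->T, B2->T, B2->T, B2->T, B2->T, B2->T, B2->T, B2->T, B2->T, B2->F, B3->F, B5->E, ...; records B1=T, B2=T, B2=F, B3=F, B4=F, B5=E, B6=T, B7=E, B9=F
run #8 (c=5, x=3) runs B1->T, B2->T, B2->T, B2->F, B3->F, B5->E, B4->T, B7->E, B6->T, B9->T, B9->T, B9->T, B9->T, B9->T, ...; records B1=T, B2=T, B2=F, B3=F, B4=T, B5=E, B6=T, B7=E, B9=T, B9=F
union over the pool: B1=T, B1=F, B2=T, B2=F, B3=F, B4=T, B4=F, B5=S, B5=E, B6=T, B7=S, B7=E, B9=T, B9=F
uncovered (4 of 18): B3=T, B6=F, B8=T, B8=F
Answer: B3=T, B6=F, B8=T, B8=F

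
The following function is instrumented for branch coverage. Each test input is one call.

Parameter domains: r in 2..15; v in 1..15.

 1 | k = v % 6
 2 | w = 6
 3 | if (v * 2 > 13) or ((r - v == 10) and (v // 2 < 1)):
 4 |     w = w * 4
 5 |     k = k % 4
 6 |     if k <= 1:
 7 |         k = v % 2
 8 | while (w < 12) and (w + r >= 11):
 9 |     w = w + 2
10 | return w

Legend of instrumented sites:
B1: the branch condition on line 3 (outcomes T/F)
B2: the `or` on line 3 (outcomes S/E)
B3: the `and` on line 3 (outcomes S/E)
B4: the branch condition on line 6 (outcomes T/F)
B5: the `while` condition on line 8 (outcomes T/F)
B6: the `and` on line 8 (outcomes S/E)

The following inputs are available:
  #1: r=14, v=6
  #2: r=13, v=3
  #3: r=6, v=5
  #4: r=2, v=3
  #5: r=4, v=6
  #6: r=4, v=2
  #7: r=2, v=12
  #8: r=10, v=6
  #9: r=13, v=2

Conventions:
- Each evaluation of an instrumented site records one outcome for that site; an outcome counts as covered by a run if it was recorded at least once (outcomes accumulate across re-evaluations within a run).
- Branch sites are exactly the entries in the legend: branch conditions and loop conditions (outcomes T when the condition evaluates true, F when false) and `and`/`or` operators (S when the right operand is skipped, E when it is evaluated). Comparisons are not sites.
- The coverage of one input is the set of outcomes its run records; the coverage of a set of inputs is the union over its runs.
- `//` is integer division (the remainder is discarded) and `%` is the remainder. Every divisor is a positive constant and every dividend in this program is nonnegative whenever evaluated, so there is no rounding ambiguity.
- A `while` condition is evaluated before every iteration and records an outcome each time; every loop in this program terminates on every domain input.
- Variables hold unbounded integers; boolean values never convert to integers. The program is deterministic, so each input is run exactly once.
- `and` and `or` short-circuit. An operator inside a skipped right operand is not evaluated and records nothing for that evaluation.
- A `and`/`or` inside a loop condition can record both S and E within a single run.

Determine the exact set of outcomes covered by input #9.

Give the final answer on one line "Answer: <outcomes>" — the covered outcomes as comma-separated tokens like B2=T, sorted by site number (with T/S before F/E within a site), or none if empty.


Running input #9 (r=13, v=2), event by event:
  B2->E, B3->S, B1->F, B6->E, B5->T, B6->E, B5->T, B6->E, B5->T, B6->S
  B5->F
as a set, this run covers: B1=F, B2=E, B3=S, B5=T, B5=F, B6=S, B6=E
Answer: B1=F, B2=E, B3=S, B5=T, B5=F, B6=S, B6=E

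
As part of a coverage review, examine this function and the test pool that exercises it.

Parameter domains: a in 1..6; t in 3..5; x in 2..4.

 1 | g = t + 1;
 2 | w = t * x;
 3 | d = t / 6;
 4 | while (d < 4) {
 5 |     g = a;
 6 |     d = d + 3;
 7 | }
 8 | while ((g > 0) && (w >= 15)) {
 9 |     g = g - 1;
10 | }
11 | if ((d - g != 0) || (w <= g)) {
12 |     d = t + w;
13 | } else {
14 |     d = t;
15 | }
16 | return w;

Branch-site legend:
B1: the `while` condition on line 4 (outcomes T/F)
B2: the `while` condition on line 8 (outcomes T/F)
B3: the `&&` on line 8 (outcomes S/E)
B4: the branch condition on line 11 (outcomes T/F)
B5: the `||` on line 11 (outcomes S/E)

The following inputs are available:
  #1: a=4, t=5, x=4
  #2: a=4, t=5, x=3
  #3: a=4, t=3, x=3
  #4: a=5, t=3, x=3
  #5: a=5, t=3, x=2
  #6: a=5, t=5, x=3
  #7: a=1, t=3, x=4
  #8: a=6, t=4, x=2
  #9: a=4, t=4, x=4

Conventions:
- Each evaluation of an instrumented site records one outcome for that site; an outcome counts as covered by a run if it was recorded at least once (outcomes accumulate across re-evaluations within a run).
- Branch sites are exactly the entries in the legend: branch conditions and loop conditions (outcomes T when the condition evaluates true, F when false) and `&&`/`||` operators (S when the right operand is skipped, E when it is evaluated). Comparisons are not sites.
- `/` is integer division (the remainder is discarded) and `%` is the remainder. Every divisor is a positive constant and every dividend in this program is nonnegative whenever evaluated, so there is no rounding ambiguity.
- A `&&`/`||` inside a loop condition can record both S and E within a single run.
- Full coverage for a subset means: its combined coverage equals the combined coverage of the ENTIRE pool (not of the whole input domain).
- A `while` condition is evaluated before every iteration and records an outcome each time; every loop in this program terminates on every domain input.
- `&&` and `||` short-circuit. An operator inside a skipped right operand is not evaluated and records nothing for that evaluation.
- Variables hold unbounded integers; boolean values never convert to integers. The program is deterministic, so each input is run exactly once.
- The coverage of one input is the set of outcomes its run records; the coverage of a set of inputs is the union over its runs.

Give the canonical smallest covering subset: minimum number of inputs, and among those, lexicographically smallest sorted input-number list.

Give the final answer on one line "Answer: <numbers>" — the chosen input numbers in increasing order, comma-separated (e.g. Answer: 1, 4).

input #1, a=4, t=5, x=4: events B1->T, B1->T, B1->F, B3->E, B2->T, B3->E, B2->T, B3->E, B2->T, B3->E, B2->T, B3->S, B2->F, B5->S, ...; outcomes B1=T, B1=F, B2=T, B2=F, B3=S, B3=E, B4=T, B5=S
input #2, a=4, t=5, x=3: events B1->T, B1->T, B1->F, B3->E, B2->T, B3->E, B2->T, B3->E, B2->T, B3->E, B2->T, B3->S, B2->F, B5->S, ...; outcomes B1=T, B1=F, B2=T, B2=F, B3=S, B3=E, B4=T, B5=S
input #3, a=4, t=3, x=3: events B1->T, B1->T, B1->F, B3->E, B2->F, B5->S, B4->T; outcomes B1=T, B1=F, B2=F, B3=E, B4=T, B5=S
input #4, a=5, t=3, x=3: events B1->T, B1->T, B1->F, B3->E, B2->F, B5->S, B4->T; outcomes B1=T, B1=F, B2=F, B3=E, B4=T, B5=S
input #5, a=5, t=3, x=2: events B1->T, B1->T, B1->F, B3->E, B2->F, B5->S, B4->T; outcomes B1=T, B1=F, B2=F, B3=E, B4=T, B5=S
input #6, a=5, t=5, x=3: events B1->T, B1->T, B1->F, B3->E, B2->T, B3->E, B2->T, B3->E, B2->T, B3->E, B2->T, B3->E, B2->T, B3->S, ...; outcomes B1=T, B1=F, B2=T, B2=F, B3=S, B3=E, B4=T, B5=S
input #7, a=1, t=3, x=4: events B1->T, B1->T, B1->F, B3->E, B2->F, B5->S, B4->T; outcomes B1=T, B1=F, B2=F, B3=E, B4=T, B5=S
input #8, a=6, t=4, x=2: events B1->T, B1->T, B1->F, B3->E, B2->F, B5->E, B4->F; outcomes B1=T, B1=F, B2=F, B3=E, B4=F, B5=E
input #9, a=4, t=4, x=4: events B1->T, B1->T, B1->F, B3->E, B2->T, B3->E, B2->T, B3->E, B2->T, B3->E, B2->T, B3->S, B2->F, B5->S, ...; outcomes B1=T, B1=F, B2=T, B2=F, B3=S, B3=E, B4=T, B5=S
together the pool reaches 10 outcomes: B1=T, B1=F, B2=T, B2=F, B3=S, B3=E, B4=T, B4=F, B5=S, B5=E
checked all size-1 subsets: none covers 10 outcomes (max 8/10)
size 2: inputs {1, 8} cover all 10 outcomes, and no lexicographically smaller subset of this size does

Answer: 1, 8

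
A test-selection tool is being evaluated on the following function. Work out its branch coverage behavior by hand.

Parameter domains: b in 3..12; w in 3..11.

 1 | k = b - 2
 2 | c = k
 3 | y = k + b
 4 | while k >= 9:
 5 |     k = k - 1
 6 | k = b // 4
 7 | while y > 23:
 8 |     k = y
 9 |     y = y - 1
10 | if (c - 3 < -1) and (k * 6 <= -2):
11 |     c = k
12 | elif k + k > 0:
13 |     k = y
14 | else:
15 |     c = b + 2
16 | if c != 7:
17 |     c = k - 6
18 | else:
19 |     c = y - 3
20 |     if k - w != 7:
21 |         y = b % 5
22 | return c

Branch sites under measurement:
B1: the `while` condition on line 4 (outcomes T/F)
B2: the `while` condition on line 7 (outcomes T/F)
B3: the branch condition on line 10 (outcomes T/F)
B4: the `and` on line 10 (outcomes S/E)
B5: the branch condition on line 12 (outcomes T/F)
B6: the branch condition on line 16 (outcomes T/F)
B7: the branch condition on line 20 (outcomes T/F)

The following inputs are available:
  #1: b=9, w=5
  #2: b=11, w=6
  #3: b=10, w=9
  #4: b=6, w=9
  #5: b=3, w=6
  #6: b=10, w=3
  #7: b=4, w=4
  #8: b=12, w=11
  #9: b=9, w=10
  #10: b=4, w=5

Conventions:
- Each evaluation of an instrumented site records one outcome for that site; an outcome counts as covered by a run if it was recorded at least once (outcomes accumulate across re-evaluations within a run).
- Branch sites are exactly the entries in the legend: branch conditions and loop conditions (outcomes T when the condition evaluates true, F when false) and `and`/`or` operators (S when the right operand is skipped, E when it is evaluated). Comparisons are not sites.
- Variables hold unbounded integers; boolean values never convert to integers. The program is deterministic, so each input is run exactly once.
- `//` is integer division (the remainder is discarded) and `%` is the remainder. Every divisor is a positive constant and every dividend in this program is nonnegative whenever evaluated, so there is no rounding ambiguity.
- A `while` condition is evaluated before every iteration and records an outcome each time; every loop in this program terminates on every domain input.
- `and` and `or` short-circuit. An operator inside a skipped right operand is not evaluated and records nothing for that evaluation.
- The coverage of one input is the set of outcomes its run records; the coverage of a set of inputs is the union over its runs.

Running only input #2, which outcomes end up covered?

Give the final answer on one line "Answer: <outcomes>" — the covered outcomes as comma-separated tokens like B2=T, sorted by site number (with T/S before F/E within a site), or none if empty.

Tracing the run of input #2 (b=11, w=6):
  B1->T, B1->F, B2->F, B4->S, B3->F, B5->T, B6->T
collecting distinct outcomes: B1=T, B1=F, B2=F, B3=F, B4=S, B5=T, B6=T

Answer: B1=T, B1=F, B2=F, B3=F, B4=S, B5=T, B6=T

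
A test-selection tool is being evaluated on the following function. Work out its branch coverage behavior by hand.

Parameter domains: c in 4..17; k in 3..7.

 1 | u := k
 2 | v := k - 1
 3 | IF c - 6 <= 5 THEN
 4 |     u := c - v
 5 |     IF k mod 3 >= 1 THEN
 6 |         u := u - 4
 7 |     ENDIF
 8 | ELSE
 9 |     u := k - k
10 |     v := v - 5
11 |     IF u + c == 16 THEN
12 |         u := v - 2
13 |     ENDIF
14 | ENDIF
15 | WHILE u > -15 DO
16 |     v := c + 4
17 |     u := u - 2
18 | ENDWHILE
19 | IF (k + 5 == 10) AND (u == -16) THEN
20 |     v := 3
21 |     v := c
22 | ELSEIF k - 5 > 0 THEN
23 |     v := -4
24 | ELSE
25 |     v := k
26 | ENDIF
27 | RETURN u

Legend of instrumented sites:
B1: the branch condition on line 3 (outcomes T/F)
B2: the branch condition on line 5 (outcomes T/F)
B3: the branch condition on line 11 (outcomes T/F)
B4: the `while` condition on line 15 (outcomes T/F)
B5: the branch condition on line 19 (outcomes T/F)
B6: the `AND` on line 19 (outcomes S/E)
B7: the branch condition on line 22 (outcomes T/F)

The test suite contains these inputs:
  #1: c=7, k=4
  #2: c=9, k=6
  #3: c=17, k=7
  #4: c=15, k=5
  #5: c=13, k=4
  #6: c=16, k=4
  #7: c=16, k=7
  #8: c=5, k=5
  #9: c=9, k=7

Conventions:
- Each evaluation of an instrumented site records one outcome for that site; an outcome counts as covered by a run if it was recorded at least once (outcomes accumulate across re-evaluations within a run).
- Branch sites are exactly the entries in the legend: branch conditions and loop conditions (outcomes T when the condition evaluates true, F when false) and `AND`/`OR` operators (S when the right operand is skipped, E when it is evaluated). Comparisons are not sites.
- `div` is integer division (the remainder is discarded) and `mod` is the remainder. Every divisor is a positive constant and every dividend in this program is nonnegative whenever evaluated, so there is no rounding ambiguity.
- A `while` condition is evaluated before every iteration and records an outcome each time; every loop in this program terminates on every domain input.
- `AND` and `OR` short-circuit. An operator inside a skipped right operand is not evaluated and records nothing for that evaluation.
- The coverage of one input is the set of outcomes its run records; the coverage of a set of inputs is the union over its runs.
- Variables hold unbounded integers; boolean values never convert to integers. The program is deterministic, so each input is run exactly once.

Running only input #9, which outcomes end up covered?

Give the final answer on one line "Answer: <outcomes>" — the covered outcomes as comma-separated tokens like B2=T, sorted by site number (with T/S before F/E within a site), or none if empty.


Event log for input #9 (c=9, k=7):
  B1->T, B2->T, B4->T, B4->T, B4->T, B4->T, B4->T, B4->T, B4->T, B4->F
  B6->S, B5->F, B7->T
as a set, this run covers: B1=T, B2=T, B4=T, B4=F, B5=F, B6=S, B7=T
Answer: B1=T, B2=T, B4=T, B4=F, B5=F, B6=S, B7=T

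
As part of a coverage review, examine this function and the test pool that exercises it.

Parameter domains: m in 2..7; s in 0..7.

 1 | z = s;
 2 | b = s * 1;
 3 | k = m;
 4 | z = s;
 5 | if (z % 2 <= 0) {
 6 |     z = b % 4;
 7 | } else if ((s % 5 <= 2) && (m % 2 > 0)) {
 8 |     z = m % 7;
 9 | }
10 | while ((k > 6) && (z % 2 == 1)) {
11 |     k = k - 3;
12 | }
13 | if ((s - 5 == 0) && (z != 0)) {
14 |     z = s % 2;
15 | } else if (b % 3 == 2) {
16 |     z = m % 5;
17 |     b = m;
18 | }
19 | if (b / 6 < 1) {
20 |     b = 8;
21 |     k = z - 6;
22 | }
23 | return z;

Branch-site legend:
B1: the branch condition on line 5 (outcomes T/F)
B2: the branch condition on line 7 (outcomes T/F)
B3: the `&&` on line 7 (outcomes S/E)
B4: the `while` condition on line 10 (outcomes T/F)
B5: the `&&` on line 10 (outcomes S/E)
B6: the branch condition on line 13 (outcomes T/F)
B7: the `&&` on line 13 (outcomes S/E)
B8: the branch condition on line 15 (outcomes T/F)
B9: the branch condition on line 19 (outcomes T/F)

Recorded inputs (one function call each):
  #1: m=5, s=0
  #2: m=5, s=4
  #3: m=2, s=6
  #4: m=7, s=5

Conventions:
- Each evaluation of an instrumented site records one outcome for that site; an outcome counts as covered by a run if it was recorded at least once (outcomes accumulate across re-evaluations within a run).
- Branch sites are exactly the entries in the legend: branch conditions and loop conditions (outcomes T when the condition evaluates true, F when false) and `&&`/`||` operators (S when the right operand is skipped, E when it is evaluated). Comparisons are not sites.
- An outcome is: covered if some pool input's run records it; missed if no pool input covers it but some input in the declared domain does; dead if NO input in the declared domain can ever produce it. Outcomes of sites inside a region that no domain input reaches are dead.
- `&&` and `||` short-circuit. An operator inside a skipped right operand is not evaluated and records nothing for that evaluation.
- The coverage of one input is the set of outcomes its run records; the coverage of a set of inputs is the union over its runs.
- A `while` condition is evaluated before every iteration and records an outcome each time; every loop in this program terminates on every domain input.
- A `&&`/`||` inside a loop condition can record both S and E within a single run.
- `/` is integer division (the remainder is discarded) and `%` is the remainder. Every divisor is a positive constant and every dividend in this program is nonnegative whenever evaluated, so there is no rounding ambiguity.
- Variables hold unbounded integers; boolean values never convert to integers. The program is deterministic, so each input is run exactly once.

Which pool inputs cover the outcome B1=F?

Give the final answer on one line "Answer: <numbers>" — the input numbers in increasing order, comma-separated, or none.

input #1 (m=5, s=0): never hits B1=F
input #2 (m=5, s=4): never hits B1=F
input #3 (m=2, s=6): never hits B1=F
input #4 (m=7, s=5): hits B1=F

Answer: 4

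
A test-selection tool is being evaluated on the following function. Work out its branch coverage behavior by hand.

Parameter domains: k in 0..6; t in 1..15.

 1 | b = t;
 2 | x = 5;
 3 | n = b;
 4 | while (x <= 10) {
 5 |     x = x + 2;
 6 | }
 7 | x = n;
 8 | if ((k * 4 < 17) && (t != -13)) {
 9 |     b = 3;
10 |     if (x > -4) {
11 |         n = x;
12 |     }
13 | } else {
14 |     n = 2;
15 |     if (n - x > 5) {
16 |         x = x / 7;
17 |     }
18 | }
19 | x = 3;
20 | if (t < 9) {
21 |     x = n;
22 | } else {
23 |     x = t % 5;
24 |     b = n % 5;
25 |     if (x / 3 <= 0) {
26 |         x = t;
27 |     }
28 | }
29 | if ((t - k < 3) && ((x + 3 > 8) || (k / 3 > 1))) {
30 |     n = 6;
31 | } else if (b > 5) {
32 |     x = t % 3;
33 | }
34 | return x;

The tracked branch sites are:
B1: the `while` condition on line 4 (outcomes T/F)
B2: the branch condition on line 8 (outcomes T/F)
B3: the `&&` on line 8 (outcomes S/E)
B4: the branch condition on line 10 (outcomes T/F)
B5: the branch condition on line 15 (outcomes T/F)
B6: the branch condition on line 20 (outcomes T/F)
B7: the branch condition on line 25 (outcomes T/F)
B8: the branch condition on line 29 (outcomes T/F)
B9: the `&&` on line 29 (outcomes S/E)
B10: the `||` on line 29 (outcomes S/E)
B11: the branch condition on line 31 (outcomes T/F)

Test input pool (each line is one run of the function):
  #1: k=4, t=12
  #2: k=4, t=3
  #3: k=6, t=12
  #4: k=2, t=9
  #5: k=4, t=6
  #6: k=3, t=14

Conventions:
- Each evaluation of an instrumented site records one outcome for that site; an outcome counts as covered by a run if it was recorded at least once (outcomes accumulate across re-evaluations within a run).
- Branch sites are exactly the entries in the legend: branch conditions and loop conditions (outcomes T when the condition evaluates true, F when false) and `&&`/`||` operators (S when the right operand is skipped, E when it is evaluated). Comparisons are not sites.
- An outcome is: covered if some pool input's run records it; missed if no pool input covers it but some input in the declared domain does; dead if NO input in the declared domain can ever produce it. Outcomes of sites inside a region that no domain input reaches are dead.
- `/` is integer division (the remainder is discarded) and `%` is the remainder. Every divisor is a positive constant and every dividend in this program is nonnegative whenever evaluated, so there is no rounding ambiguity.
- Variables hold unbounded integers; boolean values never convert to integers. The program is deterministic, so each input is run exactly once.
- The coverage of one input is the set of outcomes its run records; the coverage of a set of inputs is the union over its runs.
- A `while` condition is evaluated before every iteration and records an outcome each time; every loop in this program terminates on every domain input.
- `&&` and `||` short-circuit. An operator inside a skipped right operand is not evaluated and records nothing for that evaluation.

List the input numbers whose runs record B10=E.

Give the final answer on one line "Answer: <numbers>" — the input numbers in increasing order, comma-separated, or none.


input #1 (k=4, t=12): does not record B10=E
input #2 (k=4, t=3): records B10=E
input #3 (k=6, t=12): does not record B10=E
input #4 (k=2, t=9): does not record B10=E
input #5 (k=4, t=6): does not record B10=E
input #6 (k=3, t=14): does not record B10=E
Answer: 2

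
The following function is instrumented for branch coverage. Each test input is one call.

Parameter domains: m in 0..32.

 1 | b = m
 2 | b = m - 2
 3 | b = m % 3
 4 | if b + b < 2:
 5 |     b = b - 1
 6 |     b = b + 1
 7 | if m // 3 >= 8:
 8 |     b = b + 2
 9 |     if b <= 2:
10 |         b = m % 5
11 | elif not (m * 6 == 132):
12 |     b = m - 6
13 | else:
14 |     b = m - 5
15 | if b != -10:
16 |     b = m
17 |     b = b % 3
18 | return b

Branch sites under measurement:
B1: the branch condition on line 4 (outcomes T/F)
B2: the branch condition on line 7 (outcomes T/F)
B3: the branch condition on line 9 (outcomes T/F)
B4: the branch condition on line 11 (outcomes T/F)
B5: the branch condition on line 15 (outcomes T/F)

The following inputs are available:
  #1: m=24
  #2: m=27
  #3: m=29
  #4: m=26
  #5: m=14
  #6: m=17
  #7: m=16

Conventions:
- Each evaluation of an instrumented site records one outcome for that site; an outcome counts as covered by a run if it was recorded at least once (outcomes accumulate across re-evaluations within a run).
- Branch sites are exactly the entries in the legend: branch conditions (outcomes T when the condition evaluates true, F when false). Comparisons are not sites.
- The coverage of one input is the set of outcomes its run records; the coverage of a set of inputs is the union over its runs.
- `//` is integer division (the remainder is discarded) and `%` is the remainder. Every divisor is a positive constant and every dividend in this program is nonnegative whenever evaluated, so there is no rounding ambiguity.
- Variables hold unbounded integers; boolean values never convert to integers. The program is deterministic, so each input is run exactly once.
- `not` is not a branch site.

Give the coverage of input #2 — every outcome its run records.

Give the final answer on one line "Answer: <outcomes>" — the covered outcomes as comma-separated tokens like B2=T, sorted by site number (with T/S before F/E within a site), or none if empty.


Simulating input #2 (m=27) step by step:
  B1->T, B2->T, B3->T, B5->T
collecting distinct outcomes: B1=T, B2=T, B3=T, B5=T
Answer: B1=T, B2=T, B3=T, B5=T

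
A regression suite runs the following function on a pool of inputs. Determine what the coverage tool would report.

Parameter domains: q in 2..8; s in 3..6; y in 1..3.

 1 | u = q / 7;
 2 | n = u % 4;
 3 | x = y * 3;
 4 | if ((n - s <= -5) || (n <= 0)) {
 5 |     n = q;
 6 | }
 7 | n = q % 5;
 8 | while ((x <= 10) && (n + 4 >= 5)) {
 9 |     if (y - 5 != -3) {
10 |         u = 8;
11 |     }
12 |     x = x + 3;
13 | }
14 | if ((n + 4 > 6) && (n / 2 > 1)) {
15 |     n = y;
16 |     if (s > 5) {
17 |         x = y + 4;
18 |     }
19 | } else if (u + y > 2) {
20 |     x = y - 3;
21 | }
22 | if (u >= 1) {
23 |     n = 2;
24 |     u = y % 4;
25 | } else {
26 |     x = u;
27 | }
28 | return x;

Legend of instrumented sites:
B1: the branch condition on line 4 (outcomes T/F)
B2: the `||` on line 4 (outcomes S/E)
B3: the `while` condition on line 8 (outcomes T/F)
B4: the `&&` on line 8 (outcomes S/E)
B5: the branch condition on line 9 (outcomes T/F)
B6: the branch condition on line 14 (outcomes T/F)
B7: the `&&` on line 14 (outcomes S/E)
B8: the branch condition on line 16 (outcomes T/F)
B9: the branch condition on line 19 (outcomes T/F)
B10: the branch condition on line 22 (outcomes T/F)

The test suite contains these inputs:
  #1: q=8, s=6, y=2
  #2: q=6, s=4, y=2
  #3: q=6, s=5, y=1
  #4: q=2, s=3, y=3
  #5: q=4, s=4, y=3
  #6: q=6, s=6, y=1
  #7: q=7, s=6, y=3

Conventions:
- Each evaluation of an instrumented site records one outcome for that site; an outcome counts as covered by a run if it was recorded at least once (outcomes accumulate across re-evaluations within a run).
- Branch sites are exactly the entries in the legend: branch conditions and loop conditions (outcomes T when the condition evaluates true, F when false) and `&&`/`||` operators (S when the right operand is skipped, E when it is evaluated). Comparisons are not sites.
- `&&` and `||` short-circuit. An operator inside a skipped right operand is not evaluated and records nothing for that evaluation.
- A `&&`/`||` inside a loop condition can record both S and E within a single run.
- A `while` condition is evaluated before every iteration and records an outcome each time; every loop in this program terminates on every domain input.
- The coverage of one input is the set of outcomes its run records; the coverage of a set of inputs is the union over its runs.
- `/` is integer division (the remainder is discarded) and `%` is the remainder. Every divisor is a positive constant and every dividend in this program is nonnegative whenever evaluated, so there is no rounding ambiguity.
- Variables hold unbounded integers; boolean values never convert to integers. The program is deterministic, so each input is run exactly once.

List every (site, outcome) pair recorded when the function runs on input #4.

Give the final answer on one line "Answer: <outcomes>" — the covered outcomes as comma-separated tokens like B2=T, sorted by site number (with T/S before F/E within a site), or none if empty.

Event log for input #4 (q=2, s=3, y=3):
  B2->E, B1->T, B4->E, B3->T, B5->T, B4->S, B3->F, B7->S, B6->F, B9->T
  B10->T
deduplicating events, the covered set is: B1=T, B2=E, B3=T, B3=F, B4=S, B4=E, B5=T, B6=F, B7=S, B9=T, B10=T

Answer: B1=T, B2=E, B3=T, B3=F, B4=S, B4=E, B5=T, B6=F, B7=S, B9=T, B10=T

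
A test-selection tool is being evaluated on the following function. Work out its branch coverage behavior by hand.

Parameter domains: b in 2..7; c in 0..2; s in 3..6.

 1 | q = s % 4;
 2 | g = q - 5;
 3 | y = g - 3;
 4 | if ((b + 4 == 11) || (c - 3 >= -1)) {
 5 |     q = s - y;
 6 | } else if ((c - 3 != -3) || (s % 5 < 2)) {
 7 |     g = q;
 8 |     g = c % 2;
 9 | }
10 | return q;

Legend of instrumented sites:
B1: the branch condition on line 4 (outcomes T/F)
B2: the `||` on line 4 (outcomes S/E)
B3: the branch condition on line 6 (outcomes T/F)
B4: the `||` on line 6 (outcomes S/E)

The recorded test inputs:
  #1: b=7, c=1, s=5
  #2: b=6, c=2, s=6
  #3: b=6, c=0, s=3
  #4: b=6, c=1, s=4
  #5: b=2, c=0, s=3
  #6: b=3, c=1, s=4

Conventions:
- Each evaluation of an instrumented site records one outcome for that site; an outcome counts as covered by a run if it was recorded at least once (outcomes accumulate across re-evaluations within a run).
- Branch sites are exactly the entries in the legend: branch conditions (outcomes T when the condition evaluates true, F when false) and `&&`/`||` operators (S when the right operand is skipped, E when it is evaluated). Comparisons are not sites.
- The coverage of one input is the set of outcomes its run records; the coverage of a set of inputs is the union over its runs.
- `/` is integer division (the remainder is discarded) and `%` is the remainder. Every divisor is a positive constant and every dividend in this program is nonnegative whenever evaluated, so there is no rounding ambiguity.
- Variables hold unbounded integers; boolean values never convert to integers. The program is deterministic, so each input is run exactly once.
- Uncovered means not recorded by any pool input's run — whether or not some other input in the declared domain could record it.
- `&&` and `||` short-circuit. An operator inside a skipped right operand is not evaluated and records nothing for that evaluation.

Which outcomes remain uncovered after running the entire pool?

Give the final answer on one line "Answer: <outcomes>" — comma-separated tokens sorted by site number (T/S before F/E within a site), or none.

test 1 (b=7, c=1, s=5) fires B2->S, B1->T; hits B1=T, B2=S
test 2 (b=6, c=2, s=6) fires B2->E, B1->T; hits B1=T, B2=E
test 3 (b=6, c=0, s=3) fires B2->E, B1->F, B4->E, B3->F; hits B1=F, B2=E, B3=F, B4=E
test 4 (b=6, c=1, s=4) fires B2->E, B1->F, B4->S, B3->T; hits B1=F, B2=E, B3=T, B4=S
test 5 (b=2, c=0, s=3) fires B2->E, B1->F, B4->E, B3->F; hits B1=F, B2=E, B3=F, B4=E
test 6 (b=3, c=1, s=4) fires B2->E, B1->F, B4->S, B3->T; hits B1=F, B2=E, B3=T, B4=S
union over the pool: B1=T, B1=F, B2=S, B2=E, B3=T, B3=F, B4=S, B4=E
uncovered (0 of 8): none

Answer: none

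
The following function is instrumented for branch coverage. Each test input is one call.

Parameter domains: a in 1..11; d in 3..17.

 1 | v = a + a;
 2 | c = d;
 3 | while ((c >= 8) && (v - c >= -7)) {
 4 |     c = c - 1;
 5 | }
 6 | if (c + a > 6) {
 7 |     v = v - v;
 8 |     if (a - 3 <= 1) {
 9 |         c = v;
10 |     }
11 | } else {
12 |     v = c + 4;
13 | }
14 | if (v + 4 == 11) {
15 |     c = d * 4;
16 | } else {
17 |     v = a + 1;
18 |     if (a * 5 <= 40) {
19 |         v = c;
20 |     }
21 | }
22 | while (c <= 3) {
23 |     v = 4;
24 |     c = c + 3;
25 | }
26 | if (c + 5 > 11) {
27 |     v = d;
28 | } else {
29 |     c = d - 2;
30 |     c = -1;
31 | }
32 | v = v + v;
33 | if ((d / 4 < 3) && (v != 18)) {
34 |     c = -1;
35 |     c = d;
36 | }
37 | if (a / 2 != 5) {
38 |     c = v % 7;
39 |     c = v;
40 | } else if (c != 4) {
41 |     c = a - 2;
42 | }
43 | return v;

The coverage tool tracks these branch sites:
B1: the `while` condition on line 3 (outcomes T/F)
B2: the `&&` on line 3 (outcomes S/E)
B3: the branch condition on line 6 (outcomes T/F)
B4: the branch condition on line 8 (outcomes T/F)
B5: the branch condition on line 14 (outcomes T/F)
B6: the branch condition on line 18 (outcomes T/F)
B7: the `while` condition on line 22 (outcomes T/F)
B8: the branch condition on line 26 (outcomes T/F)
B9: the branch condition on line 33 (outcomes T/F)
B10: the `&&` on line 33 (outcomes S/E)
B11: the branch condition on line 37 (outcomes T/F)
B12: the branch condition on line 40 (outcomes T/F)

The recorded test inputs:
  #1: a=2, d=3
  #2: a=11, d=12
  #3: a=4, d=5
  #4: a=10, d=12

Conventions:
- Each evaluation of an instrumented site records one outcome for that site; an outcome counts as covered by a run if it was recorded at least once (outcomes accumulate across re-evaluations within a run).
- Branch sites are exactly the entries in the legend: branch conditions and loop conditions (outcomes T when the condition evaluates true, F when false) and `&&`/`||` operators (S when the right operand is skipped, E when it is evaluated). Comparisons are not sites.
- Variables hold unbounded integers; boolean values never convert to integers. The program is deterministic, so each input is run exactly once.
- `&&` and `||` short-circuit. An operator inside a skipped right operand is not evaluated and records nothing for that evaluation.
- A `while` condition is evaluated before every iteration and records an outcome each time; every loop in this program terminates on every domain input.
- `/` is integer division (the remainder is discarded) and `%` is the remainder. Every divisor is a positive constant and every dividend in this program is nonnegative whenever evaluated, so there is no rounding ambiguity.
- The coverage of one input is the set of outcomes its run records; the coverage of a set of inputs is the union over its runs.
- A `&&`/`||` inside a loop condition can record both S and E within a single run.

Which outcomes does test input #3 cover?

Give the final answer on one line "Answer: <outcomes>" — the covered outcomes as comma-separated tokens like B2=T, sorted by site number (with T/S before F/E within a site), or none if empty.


Simulating input #3 (a=4, d=5) step by step:
  B2->S, B1->F, B3->T, B4->T, B5->F, B6->T, B7->T, B7->T, B7->F, B8->F
  B10->E, B9->T, B11->T
deduplicating events, the covered set is: B1=F, B2=S, B3=T, B4=T, B5=F, B6=T, B7=T, B7=F, B8=F, B9=T, B10=E, B11=T
Answer: B1=F, B2=S, B3=T, B4=T, B5=F, B6=T, B7=T, B7=F, B8=F, B9=T, B10=E, B11=T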